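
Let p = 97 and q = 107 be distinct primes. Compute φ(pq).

10176

φ(n) = (p − 1)(q − 1) = (97−1)(107−1) = 96·106 = 10176.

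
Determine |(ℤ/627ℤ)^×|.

Factor 627: 627 = 3 * 11 * 19.
φ(627) = 627 · (1 − 1/3) · (1 − 1/11) · (1 − 1/19)
       = 627 · 360/627 = 360.

360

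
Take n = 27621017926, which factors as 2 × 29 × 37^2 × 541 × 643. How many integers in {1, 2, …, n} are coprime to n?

12929777280

φ(27621017926) = 27621017926 · (1 − 1/2) · (1 − 1/29) · (1 − 1/37) · (1 − 1/541) · (1 − 1/643)
       = 27621017926 · 349453440/746513998 = 12929777280.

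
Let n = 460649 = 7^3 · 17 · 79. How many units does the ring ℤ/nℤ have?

φ(460649) = 460649 · (1 − 1/7) · (1 − 1/17) · (1 − 1/79)
       = 460649 · 7488/9401 = 366912.

366912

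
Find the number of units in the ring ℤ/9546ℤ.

3024

First factor: 9546 = 2 · 3 · 37 · 43.
φ(9546) = 9546 · (1 − 1/2) · (1 − 1/3) · (1 − 1/37) · (1 − 1/43)
       = 9546 · 3024/9546 = 3024.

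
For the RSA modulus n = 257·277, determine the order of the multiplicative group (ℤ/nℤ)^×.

φ(257) = 257 − 1 = 256.
φ(277) = 277 − 1 = 276.
φ(71189) = 256 × 276 = 70656.

70656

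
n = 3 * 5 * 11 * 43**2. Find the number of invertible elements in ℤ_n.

φ(305085) = 305085 · (1 − 1/3) · (1 − 1/5) · (1 − 1/11) · (1 − 1/43)
       = 305085 · 3360/7095 = 144480.

144480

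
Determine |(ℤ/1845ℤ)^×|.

960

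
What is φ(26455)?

Factor 26455: 26455 = 5 · 11 · 13 · 37.
φ(5) = 5 − 1 = 4.
φ(11) = 11 − 1 = 10.
φ(13) = 13 − 1 = 12.
φ(37) = 37 − 1 = 36.
Since φ is multiplicative, φ(26455) = 4 · 10 · 12 · 36 = 17280.

17280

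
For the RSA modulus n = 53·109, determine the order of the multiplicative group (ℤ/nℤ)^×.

φ(5777) = 5777 · (1 − 1/53) · (1 − 1/109)
       = 5777 · 5616/5777 = 5616.

5616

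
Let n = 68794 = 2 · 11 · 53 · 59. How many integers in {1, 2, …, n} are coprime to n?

30160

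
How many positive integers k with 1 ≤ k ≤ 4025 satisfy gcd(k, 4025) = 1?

2640

Factor 4025: 4025 = 5^2 · 7 · 23.
φ(4025) = 4025 · (1 − 1/5) · (1 − 1/7) · (1 − 1/23)
       = 4025 · 528/805 = 2640.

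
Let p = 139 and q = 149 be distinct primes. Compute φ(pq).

20424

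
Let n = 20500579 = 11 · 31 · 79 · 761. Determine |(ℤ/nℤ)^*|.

17784000

φ(11) = 11 − 1 = 10.
φ(31) = 31 − 1 = 30.
φ(79) = 79 − 1 = 78.
φ(761) = 761 − 1 = 760.
φ(20500579) = 10 × 30 × 78 × 760 = 17784000.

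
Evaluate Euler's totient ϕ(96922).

Prime factorization: 96922 = 2 · 7^2 · 23 · 43.
φ(96922) = 96922 · (1 − 1/2) · (1 − 1/7) · (1 − 1/23) · (1 − 1/43)
       = 96922 · 5544/13846 = 38808.

38808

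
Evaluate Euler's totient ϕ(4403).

Prime factorization: 4403 = 7 × 17 × 37.
φ(4403) = 4403 · (1 − 1/7) · (1 − 1/17) · (1 − 1/37)
       = 4403 · 3456/4403 = 3456.

3456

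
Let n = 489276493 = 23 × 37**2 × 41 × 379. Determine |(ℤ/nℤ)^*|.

443076480

φ(489276493) = 489276493 · (1 − 1/23) · (1 − 1/37) · (1 − 1/41) · (1 − 1/379)
       = 489276493 · 11975040/13223689 = 443076480.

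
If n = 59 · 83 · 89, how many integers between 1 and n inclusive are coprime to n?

418528

φ(435833) = 435833 · (1 − 1/59) · (1 − 1/83) · (1 − 1/89)
       = 435833 · 418528/435833 = 418528.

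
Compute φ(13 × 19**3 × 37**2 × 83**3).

58672583948736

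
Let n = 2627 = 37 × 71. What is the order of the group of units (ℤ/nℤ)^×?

φ(37) = 37 − 1 = 36.
φ(71) = 71 − 1 = 70.
φ(2627) = 36 × 70 = 2520.

2520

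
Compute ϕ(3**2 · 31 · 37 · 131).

φ(3^2) = 3^2 − 3^1 = 9 − 3 = 6.
φ(31) = 31 − 1 = 30.
φ(37) = 37 − 1 = 36.
φ(131) = 131 − 1 = 130.
Since φ is multiplicative, φ(1352313) = 6 · 30 · 36 · 130 = 842400.

842400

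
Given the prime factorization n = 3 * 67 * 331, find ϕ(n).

φ(66531) = 66531 · (1 − 1/3) · (1 − 1/67) · (1 − 1/331)
       = 66531 · 43560/66531 = 43560.

43560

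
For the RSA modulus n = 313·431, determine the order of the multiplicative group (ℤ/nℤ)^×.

134160

φ(pq) = (p−1)(q−1) = 312 · 430 = 134160.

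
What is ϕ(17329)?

15120

First factor: 17329 = 13 · 31 · 43.
φ(13) = 13 − 1 = 12.
φ(31) = 31 − 1 = 30.
φ(43) = 43 − 1 = 42.
Since φ is multiplicative, φ(17329) = 12 · 30 · 42 = 15120.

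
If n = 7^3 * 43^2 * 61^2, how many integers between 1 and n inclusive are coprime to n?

φ(2359884247) = 2359884247 · (1 − 1/7) · (1 − 1/43) · (1 − 1/61)
       = 2359884247 · 15120/18361 = 1943328240.

1943328240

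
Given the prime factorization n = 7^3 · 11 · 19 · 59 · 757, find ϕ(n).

2320436160

φ(3201756481) = 3201756481 · (1 − 1/7) · (1 − 1/11) · (1 − 1/19) · (1 − 1/59) · (1 − 1/757)
       = 3201756481 · 47355840/65341969 = 2320436160.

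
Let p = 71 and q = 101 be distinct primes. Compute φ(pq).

7000

φ(n) = (p − 1)(q − 1) = (71−1)(101−1) = 70·100 = 7000.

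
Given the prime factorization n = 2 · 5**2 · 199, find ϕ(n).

φ(9950) = 9950 · (1 − 1/2) · (1 − 1/5) · (1 − 1/199)
       = 9950 · 792/1990 = 3960.

3960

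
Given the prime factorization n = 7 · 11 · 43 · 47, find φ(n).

φ(155617) = 155617 · (1 − 1/7) · (1 − 1/11) · (1 − 1/43) · (1 − 1/47)
       = 155617 · 115920/155617 = 115920.

115920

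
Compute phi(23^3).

11638

φ(12167) = 12167 · (1 − 1/23)
       = 12167 · 22/23 = 11638.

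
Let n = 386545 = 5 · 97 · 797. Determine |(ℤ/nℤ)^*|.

φ(386545) = 386545 · (1 − 1/5) · (1 − 1/97) · (1 − 1/797)
       = 386545 · 305664/386545 = 305664.

305664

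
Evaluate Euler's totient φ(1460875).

1460875 = 5**3 · 13 · 29 · 31.
φ(5^3) = 5^2·(5−1) = 25·4 = 100.
φ(13) = 13 − 1 = 12.
φ(29) = 29 − 1 = 28.
φ(31) = 31 − 1 = 30.
φ(1460875) = 100 × 12 × 28 × 30 = 1008000.

1008000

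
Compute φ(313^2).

97656

φ(97969) = 97969 · (1 − 1/313)
       = 97969 · 312/313 = 97656.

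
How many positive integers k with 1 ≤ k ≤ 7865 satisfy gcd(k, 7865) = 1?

Factor 7865: 7865 = 5 · 11^2 · 13.
φ(7865) = 7865 · (1 − 1/5) · (1 − 1/11) · (1 − 1/13)
       = 7865 · 480/715 = 5280.

5280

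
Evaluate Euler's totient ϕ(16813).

14784

Factor 16813: 16813 = 17 * 23 * 43.
φ(16813) = 16813 · (1 − 1/17) · (1 − 1/23) · (1 − 1/43)
       = 16813 · 14784/16813 = 14784.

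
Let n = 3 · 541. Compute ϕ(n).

1080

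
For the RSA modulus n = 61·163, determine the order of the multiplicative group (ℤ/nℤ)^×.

9720

φ(pq) = (p−1)(q−1) = 60 · 162 = 9720.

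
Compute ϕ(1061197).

931392

1061197 = 23 · 29 · 37 · 43.
φ(1061197) = 1061197 · (1 − 1/23) · (1 − 1/29) · (1 − 1/37) · (1 − 1/43)
       = 1061197 · 931392/1061197 = 931392.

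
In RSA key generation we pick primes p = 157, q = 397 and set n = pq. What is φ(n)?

61776

φ(n) = (p − 1)(q − 1) = (157−1)(397−1) = 156·396 = 61776.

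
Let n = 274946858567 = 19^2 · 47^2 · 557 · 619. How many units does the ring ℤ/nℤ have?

φ(19^2) = 19^1·(19−1) = 19·18 = 342.
φ(47^2) = 47^2 − 47^1 = 2209 − 47 = 2162.
φ(557) = 557 − 1 = 556.
φ(619) = 619 − 1 = 618.
Multiply: 342 · 2162 · 556 · 618 = 254065129632.

254065129632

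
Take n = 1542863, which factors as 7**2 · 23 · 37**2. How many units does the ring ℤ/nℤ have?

1230768

φ(1542863) = 1542863 · (1 − 1/7) · (1 − 1/23) · (1 − 1/37)
       = 1542863 · 4752/5957 = 1230768.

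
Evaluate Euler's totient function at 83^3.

564898

φ(571787) = 571787 · (1 − 1/83)
       = 571787 · 82/83 = 564898.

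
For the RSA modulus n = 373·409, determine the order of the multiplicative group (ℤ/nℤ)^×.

151776

For distinct primes, φ(pq) = (p−1)(q−1) = 372 × 408 = 151776.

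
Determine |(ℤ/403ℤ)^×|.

360

Prime factorization: 403 = 13 × 31.
φ(403) = 403 · (1 − 1/13) · (1 − 1/31)
       = 403 · 360/403 = 360.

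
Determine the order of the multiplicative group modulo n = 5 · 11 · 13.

φ(5) = 5 − 1 = 4.
φ(11) = 11 − 1 = 10.
φ(13) = 13 − 1 = 12.
φ(715) = 4 × 10 × 12 = 480.

480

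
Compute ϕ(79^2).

6162

φ(79^2) = 79^2 − 79^1 = 6241 − 79 = 6162.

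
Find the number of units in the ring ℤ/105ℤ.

Prime factorization: 105 = 3 · 5 · 7.
φ(3) = 3 − 1 = 2.
φ(5) = 5 − 1 = 4.
φ(7) = 7 − 1 = 6.
Multiply: 2 · 4 · 6 = 48.

48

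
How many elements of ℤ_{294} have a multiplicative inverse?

84

First factor: 294 = 2 * 3 * 7**2.
φ(294) = 294 · (1 − 1/2) · (1 − 1/3) · (1 − 1/7)
       = 294 · 12/42 = 84.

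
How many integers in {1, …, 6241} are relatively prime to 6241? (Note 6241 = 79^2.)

6162

φ(79^2) = 79^1·(79−1) = 79·78 = 6162.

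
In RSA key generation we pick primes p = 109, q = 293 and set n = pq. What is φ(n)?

φ(109) = 109 − 1 = 108.
φ(293) = 293 − 1 = 292.
Since φ is multiplicative, φ(31937) = 108 · 292 = 31536.

31536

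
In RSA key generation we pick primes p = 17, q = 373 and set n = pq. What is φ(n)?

5952

For distinct primes, φ(pq) = (p−1)(q−1) = 16 × 372 = 5952.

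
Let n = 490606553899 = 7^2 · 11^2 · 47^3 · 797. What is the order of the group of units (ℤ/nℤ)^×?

373687517280

φ(490606553899) = 490606553899 · (1 − 1/7) · (1 − 1/11) · (1 − 1/47) · (1 − 1/797)
       = 490606553899 · 2196960/2884343 = 373687517280.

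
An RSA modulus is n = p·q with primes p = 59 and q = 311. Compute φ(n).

17980

φ(n) = (p − 1)(q − 1) = (59−1)(311−1) = 58·310 = 17980.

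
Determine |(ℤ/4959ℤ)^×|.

3024

Factor 4959: 4959 = 3**2 · 19 · 29.
φ(4959) = 4959 · (1 − 1/3) · (1 − 1/19) · (1 − 1/29)
       = 4959 · 1008/1653 = 3024.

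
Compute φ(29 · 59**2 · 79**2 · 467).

275134877472

φ(294220605103) = 294220605103 · (1 − 1/29) · (1 − 1/59) · (1 − 1/79) · (1 − 1/467)
       = 294220605103 · 59029152/63123923 = 275134877472.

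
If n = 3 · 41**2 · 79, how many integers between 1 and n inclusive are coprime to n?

φ(398397) = 398397 · (1 − 1/3) · (1 − 1/41) · (1 − 1/79)
       = 398397 · 6240/9717 = 255840.

255840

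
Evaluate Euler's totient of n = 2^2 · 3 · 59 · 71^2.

1153040

φ(2^2) = 2^2 − 2^1 = 4 − 2 = 2.
φ(3) = 3 − 1 = 2.
φ(59) = 59 − 1 = 58.
φ(71^2) = 71^1·(71−1) = 71·70 = 4970.
Multiply: 2 · 2 · 58 · 4970 = 1153040.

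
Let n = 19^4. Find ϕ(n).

123462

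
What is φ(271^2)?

73170

φ(73441) = 73441 · (1 − 1/271)
       = 73441 · 270/271 = 73170.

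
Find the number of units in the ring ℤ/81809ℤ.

60480

Prime factorization: 81809 = 7 · 13 · 29 · 31.
φ(7) = 7 − 1 = 6.
φ(13) = 13 − 1 = 12.
φ(29) = 29 − 1 = 28.
φ(31) = 31 − 1 = 30.
Since φ is multiplicative, φ(81809) = 6 · 12 · 28 · 30 = 60480.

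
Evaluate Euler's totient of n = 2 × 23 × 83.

φ(3818) = 3818 · (1 − 1/2) · (1 − 1/23) · (1 − 1/83)
       = 3818 · 1804/3818 = 1804.

1804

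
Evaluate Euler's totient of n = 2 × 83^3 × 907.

511797588

φ(2) = 2 − 1 = 1.
φ(83^3) = 83^3 − 83^2 = 571787 − 6889 = 564898.
φ(907) = 907 − 1 = 906.
Since φ is multiplicative, φ(1037221618) = 1 · 564898 · 906 = 511797588.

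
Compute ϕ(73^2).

5256

φ(73^2) = 73^2 − 73^1 = 5329 − 73 = 5256.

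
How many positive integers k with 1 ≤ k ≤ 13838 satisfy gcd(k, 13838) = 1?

Factor 13838: 13838 = 2 × 11 × 17 × 37.
φ(13838) = 13838 · (1 − 1/2) · (1 − 1/11) · (1 − 1/17) · (1 − 1/37)
       = 13838 · 5760/13838 = 5760.

5760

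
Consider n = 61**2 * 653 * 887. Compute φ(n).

φ(61^2) = 61^2 − 61^1 = 3721 − 61 = 3660.
φ(653) = 653 − 1 = 652.
φ(887) = 887 − 1 = 886.
Multiply: 3660 · 652 · 886 = 2114279520.

2114279520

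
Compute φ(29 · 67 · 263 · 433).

209164032

φ(29) = 29 − 1 = 28.
φ(67) = 67 − 1 = 66.
φ(263) = 263 − 1 = 262.
φ(433) = 433 − 1 = 432.
Since φ is multiplicative, φ(221266897) = 28 · 66 · 262 · 432 = 209164032.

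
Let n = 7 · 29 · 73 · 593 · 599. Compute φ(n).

φ(5263812533) = 5263812533 · (1 − 1/7) · (1 − 1/29) · (1 − 1/73) · (1 − 1/593) · (1 − 1/599)
       = 5263812533 · 4282177536/5263812533 = 4282177536.

4282177536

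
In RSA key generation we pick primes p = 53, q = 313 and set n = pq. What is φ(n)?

16224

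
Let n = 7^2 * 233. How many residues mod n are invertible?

φ(7^2) = 7^1·(7−1) = 7·6 = 42.
φ(233) = 233 − 1 = 232.
Multiply: 42 · 232 = 9744.

9744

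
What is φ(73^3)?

φ(389017) = 389017 · (1 − 1/73)
       = 389017 · 72/73 = 383688.

383688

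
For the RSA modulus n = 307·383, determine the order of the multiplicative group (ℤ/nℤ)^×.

φ(117581) = 117581 · (1 − 1/307) · (1 − 1/383)
       = 117581 · 116892/117581 = 116892.

116892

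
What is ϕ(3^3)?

18

φ(3^3) = 3^3 − 3^2 = 27 − 9 = 18.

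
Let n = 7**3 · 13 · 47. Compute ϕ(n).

162288

φ(209573) = 209573 · (1 − 1/7) · (1 − 1/13) · (1 − 1/47)
       = 209573 · 3312/4277 = 162288.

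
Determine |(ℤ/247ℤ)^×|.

247 = 13 * 19.
φ(247) = 247 · (1 − 1/13) · (1 − 1/19)
       = 247 · 216/247 = 216.

216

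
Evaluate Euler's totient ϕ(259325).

176000

Prime factorization: 259325 = 5^2 · 11 · 23 · 41.
φ(259325) = 259325 · (1 − 1/5) · (1 − 1/11) · (1 − 1/23) · (1 − 1/41)
       = 259325 · 35200/51865 = 176000.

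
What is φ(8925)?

Prime factorization: 8925 = 3 · 5**2 · 7 · 17.
φ(3) = 3 − 1 = 2.
φ(5^2) = 5^1·(5−1) = 5·4 = 20.
φ(7) = 7 − 1 = 6.
φ(17) = 17 − 1 = 16.
Multiply: 2 · 20 · 6 · 16 = 3840.

3840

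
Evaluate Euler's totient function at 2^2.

φ(4) = 4 · (1 − 1/2)
       = 4 · 1/2 = 2.

2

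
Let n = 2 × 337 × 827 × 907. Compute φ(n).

251447616

φ(505559986) = 505559986 · (1 − 1/2) · (1 − 1/337) · (1 − 1/827) · (1 − 1/907)
       = 505559986 · 251447616/505559986 = 251447616.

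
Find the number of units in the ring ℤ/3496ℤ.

1584

Prime factorization: 3496 = 2**3 * 19 * 23.
φ(3496) = 3496 · (1 − 1/2) · (1 − 1/19) · (1 − 1/23)
       = 3496 · 396/874 = 1584.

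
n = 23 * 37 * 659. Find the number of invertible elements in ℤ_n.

φ(560809) = 560809 · (1 − 1/23) · (1 − 1/37) · (1 − 1/659)
       = 560809 · 521136/560809 = 521136.

521136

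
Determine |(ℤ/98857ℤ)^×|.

83160

Prime factorization: 98857 = 11^2 · 19 · 43.
φ(11^2) = 11^1·(11−1) = 11·10 = 110.
φ(19) = 19 − 1 = 18.
φ(43) = 43 − 1 = 42.
φ(98857) = 110 × 18 × 42 = 83160.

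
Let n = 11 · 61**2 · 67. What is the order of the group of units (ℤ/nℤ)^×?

φ(2742377) = 2742377 · (1 − 1/11) · (1 − 1/61) · (1 − 1/67)
       = 2742377 · 39600/44957 = 2415600.

2415600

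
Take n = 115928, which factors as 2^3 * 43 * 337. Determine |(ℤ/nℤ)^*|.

φ(2^3) = 2^3 − 2^2 = 8 − 4 = 4.
φ(43) = 43 − 1 = 42.
φ(337) = 337 − 1 = 336.
Multiply: 4 · 42 · 336 = 56448.

56448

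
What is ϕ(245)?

First factor: 245 = 5 · 7^2.
φ(245) = 245 · (1 − 1/5) · (1 − 1/7)
       = 245 · 24/35 = 168.

168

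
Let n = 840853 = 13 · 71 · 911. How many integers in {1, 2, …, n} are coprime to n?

764400

φ(13) = 13 − 1 = 12.
φ(71) = 71 − 1 = 70.
φ(911) = 911 − 1 = 910.
φ(840853) = 12 × 70 × 910 = 764400.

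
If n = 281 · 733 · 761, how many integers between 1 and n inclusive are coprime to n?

φ(156745453) = 156745453 · (1 − 1/281) · (1 − 1/733) · (1 − 1/761)
       = 156745453 · 155769600/156745453 = 155769600.

155769600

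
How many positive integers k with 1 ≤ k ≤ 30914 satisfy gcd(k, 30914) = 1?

13440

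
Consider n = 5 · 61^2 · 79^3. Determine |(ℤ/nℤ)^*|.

7126722720

φ(9172990595) = 9172990595 · (1 − 1/5) · (1 − 1/61) · (1 − 1/79)
       = 9172990595 · 18720/24095 = 7126722720.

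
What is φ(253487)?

207360

Factor 253487: 253487 = 13 · 17 · 31 · 37.
φ(253487) = 253487 · (1 − 1/13) · (1 − 1/17) · (1 − 1/31) · (1 − 1/37)
       = 253487 · 207360/253487 = 207360.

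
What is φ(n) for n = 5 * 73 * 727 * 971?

202815360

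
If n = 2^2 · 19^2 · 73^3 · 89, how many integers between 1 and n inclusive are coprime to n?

φ(2^2) = 2^2 − 2^1 = 4 − 2 = 2.
φ(19^2) = 19^1·(19−1) = 19·18 = 342.
φ(73^3) = 73^2·(73−1) = 5329·72 = 383688.
φ(89) = 89 − 1 = 88.
Multiply: 2 · 342 · 383688 · 88 = 23094948096.

23094948096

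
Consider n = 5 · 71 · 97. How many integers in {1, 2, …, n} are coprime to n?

φ(5) = 5 − 1 = 4.
φ(71) = 71 − 1 = 70.
φ(97) = 97 − 1 = 96.
Multiply: 4 · 70 · 96 = 26880.

26880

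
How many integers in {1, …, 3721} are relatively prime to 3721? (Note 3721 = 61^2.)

φ(61^2) = 61^1·(61−1) = 61·60 = 3660.

3660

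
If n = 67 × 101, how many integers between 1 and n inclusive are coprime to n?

φ(6767) = 6767 · (1 − 1/67) · (1 − 1/101)
       = 6767 · 6600/6767 = 6600.

6600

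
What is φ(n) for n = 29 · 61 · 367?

614880

φ(29) = 29 − 1 = 28.
φ(61) = 61 − 1 = 60.
φ(367) = 367 − 1 = 366.
Multiply: 28 · 60 · 366 = 614880.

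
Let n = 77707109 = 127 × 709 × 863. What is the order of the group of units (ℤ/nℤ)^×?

φ(127) = 127 − 1 = 126.
φ(709) = 709 − 1 = 708.
φ(863) = 863 − 1 = 862.
φ(77707109) = 126 × 708 × 862 = 76897296.

76897296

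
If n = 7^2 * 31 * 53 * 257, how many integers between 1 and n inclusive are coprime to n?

16773120

φ(7^2) = 7^1·(7−1) = 7·6 = 42.
φ(31) = 31 − 1 = 30.
φ(53) = 53 − 1 = 52.
φ(257) = 257 − 1 = 256.
Since φ is multiplicative, φ(20690299) = 42 · 30 · 52 · 256 = 16773120.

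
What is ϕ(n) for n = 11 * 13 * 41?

φ(11) = 11 − 1 = 10.
φ(13) = 13 − 1 = 12.
φ(41) = 41 − 1 = 40.
φ(5863) = 10 × 12 × 40 = 4800.

4800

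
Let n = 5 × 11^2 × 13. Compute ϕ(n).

5280

φ(5) = 5 − 1 = 4.
φ(11^2) = 11^1·(11−1) = 11·10 = 110.
φ(13) = 13 − 1 = 12.
Multiply: 4 · 110 · 12 = 5280.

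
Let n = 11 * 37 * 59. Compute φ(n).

φ(11) = 11 − 1 = 10.
φ(37) = 37 − 1 = 36.
φ(59) = 59 − 1 = 58.
Multiply: 10 · 36 · 58 = 20880.

20880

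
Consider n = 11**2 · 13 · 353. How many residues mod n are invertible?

464640

φ(11^2) = 11^2 − 11^1 = 121 − 11 = 110.
φ(13) = 13 − 1 = 12.
φ(353) = 353 − 1 = 352.
φ(555269) = 110 × 12 × 352 = 464640.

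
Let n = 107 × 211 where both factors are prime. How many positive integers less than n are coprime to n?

22260

For distinct primes, φ(pq) = (p−1)(q−1) = 106 × 210 = 22260.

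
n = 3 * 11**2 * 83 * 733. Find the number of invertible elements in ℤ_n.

φ(22084557) = 22084557 · (1 − 1/3) · (1 − 1/11) · (1 − 1/83) · (1 − 1/733)
       = 22084557 · 1200480/2007687 = 13205280.

13205280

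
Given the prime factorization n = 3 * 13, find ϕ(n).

24

φ(39) = 39 · (1 − 1/3) · (1 − 1/13)
       = 39 · 24/39 = 24.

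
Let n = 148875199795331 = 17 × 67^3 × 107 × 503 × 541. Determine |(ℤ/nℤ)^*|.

136212469240320

φ(148875199795331) = 148875199795331 · (1 − 1/17) · (1 − 1/67) · (1 − 1/107) · (1 − 1/503) · (1 − 1/541)
       = 148875199795331 · 30343610880/33164446379 = 136212469240320.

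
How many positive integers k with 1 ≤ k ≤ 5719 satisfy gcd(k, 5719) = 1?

4536

Prime factorization: 5719 = 7 × 19 × 43.
φ(7) = 7 − 1 = 6.
φ(19) = 19 − 1 = 18.
φ(43) = 43 − 1 = 42.
Since φ is multiplicative, φ(5719) = 6 · 18 · 42 = 4536.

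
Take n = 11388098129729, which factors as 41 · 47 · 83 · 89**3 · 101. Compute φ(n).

10517060224000

φ(41) = 41 − 1 = 40.
φ(47) = 47 − 1 = 46.
φ(83) = 83 − 1 = 82.
φ(89^3) = 89^2·(89−1) = 7921·88 = 697048.
φ(101) = 101 − 1 = 100.
Multiply: 40 · 46 · 82 · 697048 · 100 = 10517060224000.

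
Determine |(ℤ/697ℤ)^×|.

First factor: 697 = 17 × 41.
φ(697) = 697 · (1 − 1/17) · (1 − 1/41)
       = 697 · 640/697 = 640.

640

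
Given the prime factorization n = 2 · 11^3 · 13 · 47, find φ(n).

φ(1626482) = 1626482 · (1 − 1/2) · (1 − 1/11) · (1 − 1/13) · (1 − 1/47)
       = 1626482 · 5520/13442 = 667920.

667920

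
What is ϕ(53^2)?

φ(2809) = 2809 · (1 − 1/53)
       = 2809 · 52/53 = 2756.

2756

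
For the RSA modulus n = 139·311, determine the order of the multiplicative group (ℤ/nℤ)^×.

42780

φ(43229) = 43229 · (1 − 1/139) · (1 − 1/311)
       = 43229 · 42780/43229 = 42780.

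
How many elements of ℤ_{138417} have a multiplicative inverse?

Factor 138417: 138417 = 3 × 29 × 37 × 43.
φ(138417) = 138417 · (1 − 1/3) · (1 − 1/29) · (1 − 1/37) · (1 − 1/43)
       = 138417 · 84672/138417 = 84672.

84672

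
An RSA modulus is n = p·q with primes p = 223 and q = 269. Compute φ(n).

φ(223) = 223 − 1 = 222.
φ(269) = 269 − 1 = 268.
φ(59987) = 222 × 268 = 59496.

59496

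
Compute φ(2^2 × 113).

224

φ(2^2) = 2^1·(2−1) = 2·1 = 2.
φ(113) = 113 − 1 = 112.
Since φ is multiplicative, φ(452) = 2 · 112 = 224.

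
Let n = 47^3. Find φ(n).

101614

φ(103823) = 103823 · (1 − 1/47)
       = 103823 · 46/47 = 101614.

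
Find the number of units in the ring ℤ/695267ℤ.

598752

695267 = 19 * 23 * 37 * 43.
φ(695267) = 695267 · (1 − 1/19) · (1 − 1/23) · (1 − 1/37) · (1 − 1/43)
       = 695267 · 598752/695267 = 598752.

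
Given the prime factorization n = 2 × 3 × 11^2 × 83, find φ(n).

φ(2) = 2 − 1 = 1.
φ(3) = 3 − 1 = 2.
φ(11^2) = 11^2 − 11^1 = 121 − 11 = 110.
φ(83) = 83 − 1 = 82.
φ(60258) = 1 × 2 × 110 × 82 = 18040.

18040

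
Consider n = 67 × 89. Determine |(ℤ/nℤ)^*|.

φ(67) = 67 − 1 = 66.
φ(89) = 89 − 1 = 88.
Multiply: 66 · 88 = 5808.

5808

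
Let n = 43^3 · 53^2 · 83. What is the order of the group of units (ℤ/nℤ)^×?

17550086736

φ(18536818529) = 18536818529 · (1 − 1/43) · (1 − 1/53) · (1 − 1/83)
       = 18536818529 · 179088/189157 = 17550086736.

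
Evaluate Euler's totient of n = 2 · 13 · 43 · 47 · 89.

φ(2) = 2 − 1 = 1.
φ(13) = 13 − 1 = 12.
φ(43) = 43 − 1 = 42.
φ(47) = 47 − 1 = 46.
φ(89) = 89 − 1 = 88.
Since φ is multiplicative, φ(4676594) = 1 · 12 · 42 · 46 · 88 = 2040192.

2040192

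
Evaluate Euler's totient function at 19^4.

φ(130321) = 130321 · (1 − 1/19)
       = 130321 · 18/19 = 123462.

123462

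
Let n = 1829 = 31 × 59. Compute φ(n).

1740

φ(31) = 31 − 1 = 30.
φ(59) = 59 − 1 = 58.
Since φ is multiplicative, φ(1829) = 30 · 58 = 1740.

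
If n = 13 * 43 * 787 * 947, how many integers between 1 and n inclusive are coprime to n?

374752224

φ(13) = 13 − 1 = 12.
φ(43) = 43 − 1 = 42.
φ(787) = 787 − 1 = 786.
φ(947) = 947 − 1 = 946.
φ(416616551) = 12 × 42 × 786 × 946 = 374752224.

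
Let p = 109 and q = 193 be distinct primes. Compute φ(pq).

20736

φ(109) = 109 − 1 = 108.
φ(193) = 193 − 1 = 192.
Since φ is multiplicative, φ(21037) = 108 · 192 = 20736.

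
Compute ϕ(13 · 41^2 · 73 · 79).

110522880

φ(126026251) = 126026251 · (1 − 1/13) · (1 − 1/41) · (1 − 1/73) · (1 − 1/79)
       = 126026251 · 2695680/3073811 = 110522880.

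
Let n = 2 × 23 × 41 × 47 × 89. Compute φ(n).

3562240

φ(2) = 2 − 1 = 1.
φ(23) = 23 − 1 = 22.
φ(41) = 41 − 1 = 40.
φ(47) = 47 − 1 = 46.
φ(89) = 89 − 1 = 88.
Multiply: 1 · 22 · 40 · 46 · 88 = 3562240.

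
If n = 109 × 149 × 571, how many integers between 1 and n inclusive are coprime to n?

φ(109) = 109 − 1 = 108.
φ(149) = 149 − 1 = 148.
φ(571) = 571 − 1 = 570.
Since φ is multiplicative, φ(9273611) = 108 · 148 · 570 = 9110880.

9110880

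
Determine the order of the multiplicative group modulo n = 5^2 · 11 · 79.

15600

φ(5^2) = 5^1·(5−1) = 5·4 = 20.
φ(11) = 11 − 1 = 10.
φ(79) = 79 − 1 = 78.
Multiply: 20 · 10 · 78 = 15600.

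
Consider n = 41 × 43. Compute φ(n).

1680

φ(1763) = 1763 · (1 − 1/41) · (1 − 1/43)
       = 1763 · 1680/1763 = 1680.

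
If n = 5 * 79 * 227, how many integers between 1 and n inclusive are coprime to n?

70512

φ(89665) = 89665 · (1 − 1/5) · (1 − 1/79) · (1 − 1/227)
       = 89665 · 70512/89665 = 70512.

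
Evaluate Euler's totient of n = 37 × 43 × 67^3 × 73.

32253572736

φ(34931517109) = 34931517109 · (1 − 1/37) · (1 − 1/43) · (1 − 1/67) · (1 − 1/73)
       = 34931517109 · 7185024/7781581 = 32253572736.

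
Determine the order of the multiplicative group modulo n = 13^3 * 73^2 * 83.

874051776

φ(971748479) = 971748479 · (1 − 1/13) · (1 − 1/73) · (1 − 1/83)
       = 971748479 · 70848/78767 = 874051776.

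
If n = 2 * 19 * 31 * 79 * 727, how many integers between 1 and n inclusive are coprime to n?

30579120

φ(67656074) = 67656074 · (1 − 1/2) · (1 − 1/19) · (1 − 1/31) · (1 − 1/79) · (1 − 1/727)
       = 67656074 · 30579120/67656074 = 30579120.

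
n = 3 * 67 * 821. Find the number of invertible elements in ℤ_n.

108240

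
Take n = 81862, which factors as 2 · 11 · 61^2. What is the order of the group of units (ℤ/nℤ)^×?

φ(2) = 2 − 1 = 1.
φ(11) = 11 − 1 = 10.
φ(61^2) = 61^1·(61−1) = 61·60 = 3660.
φ(81862) = 1 × 10 × 3660 = 36600.

36600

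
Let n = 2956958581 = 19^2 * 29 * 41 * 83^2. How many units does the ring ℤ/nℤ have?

2606970240

φ(2956958581) = 2956958581 · (1 − 1/19) · (1 − 1/29) · (1 − 1/41) · (1 − 1/83)
       = 2956958581 · 1653120/1875053 = 2606970240.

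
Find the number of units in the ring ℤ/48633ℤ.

28224

Factor 48633: 48633 = 3 · 13 · 29 · 43.
φ(48633) = 48633 · (1 − 1/3) · (1 − 1/13) · (1 − 1/29) · (1 − 1/43)
       = 48633 · 28224/48633 = 28224.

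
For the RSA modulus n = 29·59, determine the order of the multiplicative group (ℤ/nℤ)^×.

φ(29) = 29 − 1 = 28.
φ(59) = 59 − 1 = 58.
φ(1711) = 28 × 58 = 1624.

1624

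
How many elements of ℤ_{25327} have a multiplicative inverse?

First factor: 25327 = 19 * 31 * 43.
φ(19) = 19 − 1 = 18.
φ(31) = 31 − 1 = 30.
φ(43) = 43 − 1 = 42.
φ(25327) = 18 × 30 × 42 = 22680.

22680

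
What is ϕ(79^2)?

φ(6241) = 6241 · (1 − 1/79)
       = 6241 · 78/79 = 6162.

6162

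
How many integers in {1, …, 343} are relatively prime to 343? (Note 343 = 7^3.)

φ(343) = 343 · (1 − 1/7)
       = 343 · 6/7 = 294.

294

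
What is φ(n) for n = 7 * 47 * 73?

19872

φ(7) = 7 − 1 = 6.
φ(47) = 47 − 1 = 46.
φ(73) = 73 − 1 = 72.
φ(24017) = 6 × 46 × 72 = 19872.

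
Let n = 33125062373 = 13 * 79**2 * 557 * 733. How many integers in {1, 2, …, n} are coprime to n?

φ(13) = 13 − 1 = 12.
φ(79^2) = 79^2 − 79^1 = 6241 − 79 = 6162.
φ(557) = 557 − 1 = 556.
φ(733) = 733 − 1 = 732.
Multiply: 12 · 6162 · 556 · 732 = 30094616448.

30094616448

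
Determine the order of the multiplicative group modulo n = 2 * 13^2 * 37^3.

7688304

φ(2) = 2 − 1 = 1.
φ(13^2) = 13^2 − 13^1 = 169 − 13 = 156.
φ(37^3) = 37^2·(37−1) = 1369·36 = 49284.
φ(17120714) = 1 × 156 × 49284 = 7688304.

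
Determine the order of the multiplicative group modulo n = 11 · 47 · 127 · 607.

35123760

φ(11) = 11 − 1 = 10.
φ(47) = 47 − 1 = 46.
φ(127) = 127 − 1 = 126.
φ(607) = 607 − 1 = 606.
Since φ is multiplicative, φ(39855013) = 10 · 46 · 126 · 606 = 35123760.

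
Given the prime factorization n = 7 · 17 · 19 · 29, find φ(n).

48384

φ(65569) = 65569 · (1 − 1/7) · (1 − 1/17) · (1 − 1/19) · (1 − 1/29)
       = 65569 · 48384/65569 = 48384.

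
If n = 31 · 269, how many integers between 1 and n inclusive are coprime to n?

8040

φ(8339) = 8339 · (1 − 1/31) · (1 − 1/269)
       = 8339 · 8040/8339 = 8040.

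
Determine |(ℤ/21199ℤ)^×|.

18816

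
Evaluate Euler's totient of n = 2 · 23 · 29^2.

17864

φ(38686) = 38686 · (1 − 1/2) · (1 − 1/23) · (1 − 1/29)
       = 38686 · 616/1334 = 17864.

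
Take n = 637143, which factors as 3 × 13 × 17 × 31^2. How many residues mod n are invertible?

φ(637143) = 637143 · (1 − 1/3) · (1 − 1/13) · (1 − 1/17) · (1 − 1/31)
       = 637143 · 11520/20553 = 357120.

357120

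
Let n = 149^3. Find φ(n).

φ(3307949) = 3307949 · (1 − 1/149)
       = 3307949 · 148/149 = 3285748.

3285748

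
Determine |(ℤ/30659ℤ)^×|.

27720

30659 = 23 * 31 * 43.
φ(30659) = 30659 · (1 − 1/23) · (1 − 1/31) · (1 − 1/43)
       = 30659 · 27720/30659 = 27720.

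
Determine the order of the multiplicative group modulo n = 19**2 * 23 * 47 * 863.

298341648

φ(19^2) = 19^1·(19−1) = 19·18 = 342.
φ(23) = 23 − 1 = 22.
φ(47) = 47 − 1 = 46.
φ(863) = 863 − 1 = 862.
φ(336777983) = 342 × 22 × 46 × 862 = 298341648.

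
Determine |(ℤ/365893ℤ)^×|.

302400

Prime factorization: 365893 = 11 * 29 * 31 * 37.
φ(365893) = 365893 · (1 − 1/11) · (1 − 1/29) · (1 − 1/31) · (1 − 1/37)
       = 365893 · 302400/365893 = 302400.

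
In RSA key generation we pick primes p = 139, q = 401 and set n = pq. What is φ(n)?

55200

For distinct primes, φ(pq) = (p−1)(q−1) = 138 × 400 = 55200.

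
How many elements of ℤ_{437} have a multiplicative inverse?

396

First factor: 437 = 19 · 23.
φ(437) = 437 · (1 − 1/19) · (1 − 1/23)
       = 437 · 396/437 = 396.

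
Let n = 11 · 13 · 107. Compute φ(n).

12720

φ(15301) = 15301 · (1 − 1/11) · (1 − 1/13) · (1 − 1/107)
       = 15301 · 12720/15301 = 12720.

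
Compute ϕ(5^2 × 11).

φ(5^2) = 5^2 − 5^1 = 25 − 5 = 20.
φ(11) = 11 − 1 = 10.
φ(275) = 20 × 10 = 200.

200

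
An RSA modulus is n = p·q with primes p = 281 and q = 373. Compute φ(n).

For distinct primes, φ(pq) = (p−1)(q−1) = 280 × 372 = 104160.

104160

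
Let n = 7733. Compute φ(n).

First factor: 7733 = 11 · 19 · 37.
φ(11) = 11 − 1 = 10.
φ(19) = 19 − 1 = 18.
φ(37) = 37 − 1 = 36.
φ(7733) = 10 × 18 × 36 = 6480.

6480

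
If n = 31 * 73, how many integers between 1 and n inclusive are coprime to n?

2160

φ(31) = 31 − 1 = 30.
φ(73) = 73 − 1 = 72.
φ(2263) = 30 × 72 = 2160.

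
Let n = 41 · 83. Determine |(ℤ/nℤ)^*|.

φ(41) = 41 − 1 = 40.
φ(83) = 83 − 1 = 82.
φ(3403) = 40 × 82 = 3280.

3280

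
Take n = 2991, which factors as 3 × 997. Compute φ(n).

1992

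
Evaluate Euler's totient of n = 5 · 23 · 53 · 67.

φ(408365) = 408365 · (1 − 1/5) · (1 − 1/23) · (1 − 1/53) · (1 − 1/67)
       = 408365 · 302016/408365 = 302016.

302016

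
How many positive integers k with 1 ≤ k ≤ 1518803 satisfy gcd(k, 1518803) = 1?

1179360

1518803 = 11 * 13**2 * 19 * 43.
φ(1518803) = 1518803 · (1 − 1/11) · (1 − 1/13) · (1 − 1/19) · (1 − 1/43)
       = 1518803 · 90720/116831 = 1179360.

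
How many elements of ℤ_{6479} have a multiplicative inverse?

5400

First factor: 6479 = 11 * 19 * 31.
φ(6479) = 6479 · (1 − 1/11) · (1 − 1/19) · (1 − 1/31)
       = 6479 · 5400/6479 = 5400.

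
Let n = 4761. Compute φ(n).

Prime factorization: 4761 = 3^2 · 23^2.
φ(3^2) = 3^1·(3−1) = 3·2 = 6.
φ(23^2) = 23^2 − 23^1 = 529 − 23 = 506.
Multiply: 6 · 506 = 3036.

3036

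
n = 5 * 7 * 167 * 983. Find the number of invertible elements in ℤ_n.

3912288

φ(5) = 5 − 1 = 4.
φ(7) = 7 − 1 = 6.
φ(167) = 167 − 1 = 166.
φ(983) = 983 − 1 = 982.
φ(5745635) = 4 × 6 × 166 × 982 = 3912288.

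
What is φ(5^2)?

20

φ(5^2) = 5^1·(5−1) = 5·4 = 20.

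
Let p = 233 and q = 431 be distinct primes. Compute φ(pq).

For distinct primes, φ(pq) = (p−1)(q−1) = 232 × 430 = 99760.

99760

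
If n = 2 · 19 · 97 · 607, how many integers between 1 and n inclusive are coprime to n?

1047168

φ(2237402) = 2237402 · (1 − 1/2) · (1 − 1/19) · (1 − 1/97) · (1 − 1/607)
       = 2237402 · 1047168/2237402 = 1047168.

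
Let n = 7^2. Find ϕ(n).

φ(49) = 49 · (1 − 1/7)
       = 49 · 6/7 = 42.

42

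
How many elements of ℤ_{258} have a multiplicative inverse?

Factor 258: 258 = 2 · 3 · 43.
φ(2) = 2 − 1 = 1.
φ(3) = 3 − 1 = 2.
φ(43) = 43 − 1 = 42.
Multiply: 1 · 2 · 42 = 84.

84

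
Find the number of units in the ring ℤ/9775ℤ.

7040

Prime factorization: 9775 = 5^2 · 17 · 23.
φ(9775) = 9775 · (1 − 1/5) · (1 − 1/17) · (1 − 1/23)
       = 9775 · 1408/1955 = 7040.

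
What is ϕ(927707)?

Factor 927707: 927707 = 11**3 × 17 × 41.
φ(11^3) = 11^2·(11−1) = 121·10 = 1210.
φ(17) = 17 − 1 = 16.
φ(41) = 41 − 1 = 40.
Since φ is multiplicative, φ(927707) = 1210 · 16 · 40 = 774400.

774400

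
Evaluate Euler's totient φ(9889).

Prime factorization: 9889 = 11 * 29 * 31.
φ(11) = 11 − 1 = 10.
φ(29) = 29 − 1 = 28.
φ(31) = 31 − 1 = 30.
Since φ is multiplicative, φ(9889) = 10 · 28 · 30 = 8400.

8400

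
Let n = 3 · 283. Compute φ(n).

564

φ(849) = 849 · (1 − 1/3) · (1 − 1/283)
       = 849 · 564/849 = 564.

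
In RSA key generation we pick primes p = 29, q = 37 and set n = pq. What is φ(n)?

1008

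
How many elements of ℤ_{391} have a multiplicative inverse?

352

391 = 17 · 23.
φ(17) = 17 − 1 = 16.
φ(23) = 23 − 1 = 22.
Since φ is multiplicative, φ(391) = 16 · 22 = 352.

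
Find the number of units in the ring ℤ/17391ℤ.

Prime factorization: 17391 = 3 * 11 * 17 * 31.
φ(3) = 3 − 1 = 2.
φ(11) = 11 − 1 = 10.
φ(17) = 17 − 1 = 16.
φ(31) = 31 − 1 = 30.
Since φ is multiplicative, φ(17391) = 2 · 10 · 16 · 30 = 9600.

9600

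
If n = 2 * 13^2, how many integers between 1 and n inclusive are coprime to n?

156

φ(338) = 338 · (1 − 1/2) · (1 − 1/13)
       = 338 · 12/26 = 156.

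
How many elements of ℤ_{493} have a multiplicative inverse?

448

Prime factorization: 493 = 17 * 29.
φ(17) = 17 − 1 = 16.
φ(29) = 29 − 1 = 28.
Since φ is multiplicative, φ(493) = 16 · 28 = 448.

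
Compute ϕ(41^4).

2756840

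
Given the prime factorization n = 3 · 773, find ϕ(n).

1544

φ(3) = 3 − 1 = 2.
φ(773) = 773 − 1 = 772.
φ(2319) = 2 × 772 = 1544.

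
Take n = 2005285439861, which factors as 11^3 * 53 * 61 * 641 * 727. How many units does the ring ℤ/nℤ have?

1754108928000

φ(11^3) = 11^3 − 11^2 = 1331 − 121 = 1210.
φ(53) = 53 − 1 = 52.
φ(61) = 61 − 1 = 60.
φ(641) = 641 − 1 = 640.
φ(727) = 727 − 1 = 726.
φ(2005285439861) = 1210 × 52 × 60 × 640 × 726 = 1754108928000.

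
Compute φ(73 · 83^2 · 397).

φ(199650109) = 199650109 · (1 − 1/73) · (1 − 1/83) · (1 − 1/397)
       = 199650109 · 2337984/2405423 = 194052672.

194052672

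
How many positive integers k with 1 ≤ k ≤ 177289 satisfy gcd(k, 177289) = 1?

136080

Factor 177289: 177289 = 7 * 19 * 31 * 43.
φ(7) = 7 − 1 = 6.
φ(19) = 19 − 1 = 18.
φ(31) = 31 − 1 = 30.
φ(43) = 43 − 1 = 42.
φ(177289) = 6 × 18 × 30 × 42 = 136080.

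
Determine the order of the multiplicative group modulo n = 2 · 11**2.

φ(242) = 242 · (1 − 1/2) · (1 − 1/11)
       = 242 · 10/22 = 110.

110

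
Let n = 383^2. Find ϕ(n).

146306

φ(146689) = 146689 · (1 − 1/383)
       = 146689 · 382/383 = 146306.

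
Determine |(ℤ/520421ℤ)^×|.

Factor 520421: 520421 = 11^3 · 17 · 23.
φ(520421) = 520421 · (1 − 1/11) · (1 − 1/17) · (1 − 1/23)
       = 520421 · 3520/4301 = 425920.

425920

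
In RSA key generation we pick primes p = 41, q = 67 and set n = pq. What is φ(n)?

2640

φ(2747) = 2747 · (1 − 1/41) · (1 − 1/67)
       = 2747 · 2640/2747 = 2640.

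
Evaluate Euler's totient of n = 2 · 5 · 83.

φ(2) = 2 − 1 = 1.
φ(5) = 5 − 1 = 4.
φ(83) = 83 − 1 = 82.
Since φ is multiplicative, φ(830) = 1 · 4 · 82 = 328.

328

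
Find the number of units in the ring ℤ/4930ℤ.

4930 = 2 · 5 · 17 · 29.
φ(2) = 2 − 1 = 1.
φ(5) = 5 − 1 = 4.
φ(17) = 17 − 1 = 16.
φ(29) = 29 − 1 = 28.
Multiply: 1 · 4 · 16 · 28 = 1792.

1792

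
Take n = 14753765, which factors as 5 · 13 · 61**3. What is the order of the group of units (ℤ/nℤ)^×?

φ(14753765) = 14753765 · (1 − 1/5) · (1 − 1/13) · (1 − 1/61)
       = 14753765 · 2880/3965 = 10716480.

10716480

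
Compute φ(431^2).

φ(185761) = 185761 · (1 − 1/431)
       = 185761 · 430/431 = 185330.

185330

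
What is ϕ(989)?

First factor: 989 = 23 · 43.
φ(23) = 23 − 1 = 22.
φ(43) = 43 − 1 = 42.
Multiply: 22 · 42 = 924.

924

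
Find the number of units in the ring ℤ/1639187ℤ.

1306800

Prime factorization: 1639187 = 11**2 × 19 × 23 × 31.
φ(11^2) = 11^2 − 11^1 = 121 − 11 = 110.
φ(19) = 19 − 1 = 18.
φ(23) = 23 − 1 = 22.
φ(31) = 31 − 1 = 30.
Multiply: 110 · 18 · 22 · 30 = 1306800.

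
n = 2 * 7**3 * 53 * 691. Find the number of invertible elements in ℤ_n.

10548720

φ(2) = 2 − 1 = 1.
φ(7^3) = 7^3 − 7^2 = 343 − 49 = 294.
φ(53) = 53 − 1 = 52.
φ(691) = 691 − 1 = 690.
Since φ is multiplicative, φ(25123378) = 1 · 294 · 52 · 690 = 10548720.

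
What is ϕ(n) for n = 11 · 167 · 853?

φ(1566961) = 1566961 · (1 − 1/11) · (1 − 1/167) · (1 − 1/853)
       = 1566961 · 1414320/1566961 = 1414320.

1414320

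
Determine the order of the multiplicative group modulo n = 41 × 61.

φ(41) = 41 − 1 = 40.
φ(61) = 61 − 1 = 60.
Since φ is multiplicative, φ(2501) = 40 · 60 = 2400.

2400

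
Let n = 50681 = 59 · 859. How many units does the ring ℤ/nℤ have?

49764

φ(50681) = 50681 · (1 − 1/59) · (1 − 1/859)
       = 50681 · 49764/50681 = 49764.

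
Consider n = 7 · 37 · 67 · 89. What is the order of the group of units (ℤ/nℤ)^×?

1254528

φ(1544417) = 1544417 · (1 − 1/7) · (1 − 1/37) · (1 − 1/67) · (1 − 1/89)
       = 1544417 · 1254528/1544417 = 1254528.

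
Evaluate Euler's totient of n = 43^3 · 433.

φ(43^3) = 43^2·(43−1) = 1849·42 = 77658.
φ(433) = 433 − 1 = 432.
φ(34426531) = 77658 × 432 = 33548256.

33548256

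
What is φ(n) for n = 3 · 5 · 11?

φ(3) = 3 − 1 = 2.
φ(5) = 5 − 1 = 4.
φ(11) = 11 − 1 = 10.
Multiply: 2 · 4 · 10 = 80.

80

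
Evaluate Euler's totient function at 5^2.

φ(5^2) = 5^1·(5−1) = 5·4 = 20.

20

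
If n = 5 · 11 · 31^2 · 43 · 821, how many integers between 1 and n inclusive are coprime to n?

1281168000

φ(5) = 5 − 1 = 4.
φ(11) = 11 − 1 = 10.
φ(31^2) = 31^2 − 31^1 = 961 − 31 = 930.
φ(43) = 43 − 1 = 42.
φ(821) = 821 − 1 = 820.
Multiply: 4 · 10 · 930 · 42 · 820 = 1281168000.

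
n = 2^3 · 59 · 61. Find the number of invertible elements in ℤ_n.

13920

φ(2^3) = 2^2·(2−1) = 4·1 = 4.
φ(59) = 59 − 1 = 58.
φ(61) = 61 − 1 = 60.
φ(28792) = 4 × 58 × 60 = 13920.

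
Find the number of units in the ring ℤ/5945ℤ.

4480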